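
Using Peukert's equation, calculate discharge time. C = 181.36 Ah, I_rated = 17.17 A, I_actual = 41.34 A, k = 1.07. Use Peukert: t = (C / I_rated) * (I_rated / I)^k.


Step 1: t_rated = C / I_rated = 181.36 / 17.17 = 10.563 hr
Step 2: ratio = 17.17 / 41.34 = 0.41534
Step 3: ratio^k = 0.41534^1.07 = 0.39056
Step 4: t = t_rated * ratio^k = 10.563 * 0.39056 = 4.125 hr

4.125 hr


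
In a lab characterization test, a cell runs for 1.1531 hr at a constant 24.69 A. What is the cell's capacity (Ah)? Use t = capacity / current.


C = I * t = 24.69 * 1.1531 = 28.47 Ah

28.47 Ah


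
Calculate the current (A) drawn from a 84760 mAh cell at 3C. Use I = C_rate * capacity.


Convert: capacity = 84760 mAh = 84.76 Ah
I = C_rate * capacity = 3 * 84.76 = 254.28 A

254.28 A


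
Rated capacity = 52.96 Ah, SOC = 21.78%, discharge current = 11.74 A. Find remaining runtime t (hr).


Step 1: remaining = SOC/100 * C_total = 21.78/100 * 52.96 = 11.535 Ah
Step 2: t = remaining / I = 11.535 / 11.74 = 0.9825 hr

0.9825 hr


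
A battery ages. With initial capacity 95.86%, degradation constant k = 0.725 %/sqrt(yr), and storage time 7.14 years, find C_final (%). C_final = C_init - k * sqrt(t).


Step 1: sqrt(7.14 yr) = 2.6721
Step 2: drop = 0.725 * 2.6721 = 1.9373
Step 3: C_final = 95.86 - 1.9373 = 93.92%

93.92%


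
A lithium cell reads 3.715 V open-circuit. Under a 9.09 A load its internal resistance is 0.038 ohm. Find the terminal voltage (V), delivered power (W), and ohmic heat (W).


Step 1: V_terminal = OCV - I*R = 3.715 - 9.09 * 0.038 = 3.3696 V
Step 2: P_out = V_terminal * I = 3.3696 * 9.09 = 30.63 W
Step 3: Q = I^2 * R = 9.09^2 * 0.038 = 3.140 W

V=3.3696 V, P=30.63 W, Q=3.140 W


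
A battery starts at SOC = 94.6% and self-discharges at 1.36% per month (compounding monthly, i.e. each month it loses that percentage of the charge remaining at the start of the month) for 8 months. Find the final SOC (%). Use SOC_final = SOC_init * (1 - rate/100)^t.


Monthly retention factor = 1 - 1.36/100 = 0.9864
Over 8 months: factor^8 = 0.89624
SOC_final = 94.6 * 0.89624 = 84.78%

84.78%


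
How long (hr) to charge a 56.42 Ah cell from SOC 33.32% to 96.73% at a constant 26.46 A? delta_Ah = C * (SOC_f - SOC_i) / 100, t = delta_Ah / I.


Step 1: dSOC = 96.73% - 33.32% = 63.41%
Step 2: delta_Ah = 56.42 * 63.41 / 100 = 35.776 Ah
Step 3: t = 35.776 / 26.46 = 1.352 hr

1.352 hr


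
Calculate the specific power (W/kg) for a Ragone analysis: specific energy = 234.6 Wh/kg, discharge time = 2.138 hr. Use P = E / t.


P_specific = E / t = 234.6 / 2.138 = 109.7 W/kg

109.7 W/kg


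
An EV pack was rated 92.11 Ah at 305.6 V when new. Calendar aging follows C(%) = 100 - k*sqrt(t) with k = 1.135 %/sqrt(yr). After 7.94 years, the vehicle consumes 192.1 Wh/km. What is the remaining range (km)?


Step 1: capacity retention = 100 - 1.135 * sqrt(7.94) = 100 - 1.135 * 2.8178 = 96.802%
Step 2: C_now = 92.11 * 96.802/100 = 89.164 Ah
Step 3: E_pack = V * C_now = 305.6 * 89.164 = 27249 Wh
Step 4: range = E_pack / consumption = 27249 / 192.1 = 141.8 km

141.8 km


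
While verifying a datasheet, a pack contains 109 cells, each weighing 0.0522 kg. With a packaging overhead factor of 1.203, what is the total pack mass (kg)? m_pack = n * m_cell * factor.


m_pack = n * m_cell * overhead = 109 * 0.0522 * 1.203 = 6.845 kg

6.845 kg


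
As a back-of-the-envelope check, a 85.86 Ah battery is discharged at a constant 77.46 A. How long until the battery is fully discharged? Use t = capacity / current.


t = capacity / current = 85.86 / 77.46 = 1.108 hr

1.108 hr


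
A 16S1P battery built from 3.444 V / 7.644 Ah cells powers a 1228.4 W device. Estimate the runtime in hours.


Step 1: E_pack = Ns * V_cell * Np * C_cell = 16 * 3.444 * 1 * 7.644 = 421.21 Wh
Step 2: t = E_pack / P = 421.21 / 1228.4 = 0.3429 hr

0.3429 hr


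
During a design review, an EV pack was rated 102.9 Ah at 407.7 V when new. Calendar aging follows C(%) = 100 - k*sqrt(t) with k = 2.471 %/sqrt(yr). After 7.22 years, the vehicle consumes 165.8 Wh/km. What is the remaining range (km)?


Step 1: capacity retention = 100 - 2.471 * sqrt(7.22) = 100 - 2.471 * 2.687 = 93.36%
Step 2: C_now = 102.9 * 93.36/100 = 96.067 Ah
Step 3: E_pack = V * C_now = 407.7 * 96.067 = 39167 Wh
Step 4: range = E_pack / consumption = 39167 / 165.8 = 236.2 km

236.2 km


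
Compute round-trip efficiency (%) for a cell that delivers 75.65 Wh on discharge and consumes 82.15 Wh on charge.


eta_e = E_dis / E_chg * 100 = 75.65 / 82.15 * 100 = 92.09%

92.09%


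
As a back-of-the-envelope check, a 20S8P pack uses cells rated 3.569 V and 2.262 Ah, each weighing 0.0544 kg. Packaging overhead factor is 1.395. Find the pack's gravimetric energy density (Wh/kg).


Step 1: V_pack = 20 * 3.569 = 71.38 V
Step 2: C_pack = 8 * 2.262 = 18.096 Ah
Step 3: E_pack = V_pack * C_pack = 71.38 * 18.096 = 1291.7 Wh
Step 4: m_pack = 20 * 8 * 0.0544 * 1.395 = 12.142 kg
Step 5: ED = E_pack / m_pack = 1291.7 / 12.142 = 106.4 Wh/kg

106.4 Wh/kg


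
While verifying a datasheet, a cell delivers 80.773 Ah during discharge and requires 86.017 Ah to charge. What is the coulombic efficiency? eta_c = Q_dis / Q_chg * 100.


eta_c = Q_dis / Q_chg * 100 = 80.773 / 86.017 * 100 = 93.90%

93.90%


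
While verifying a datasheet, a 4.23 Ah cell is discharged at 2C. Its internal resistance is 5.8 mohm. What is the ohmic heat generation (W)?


Convert: R = 5.8 mohm = 0.0058 ohm
Step 1: I = C_rate * capacity = 2 * 4.23 = 8.46 A
Step 2: Q = I^2 * R = 8.46^2 * 0.0058 = 71.572 * 0.0058 = 0.4151 W

0.4151 W


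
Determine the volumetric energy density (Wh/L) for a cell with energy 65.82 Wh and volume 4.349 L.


Volumetric ED = 65.82 Wh / 4.349 L = 15.13 Wh/L

15.13 Wh/L


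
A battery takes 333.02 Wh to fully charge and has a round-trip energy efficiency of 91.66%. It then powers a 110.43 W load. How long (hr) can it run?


Step 1: E_discharge = eta/100 * E_charge = 91.66/100 * 333.02 = 305.25 Wh
Step 2: t = E_discharge / P = 305.25 / 110.43 = 2.764 hr

2.764 hr


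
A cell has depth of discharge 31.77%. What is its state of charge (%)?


SOC = 100 - DOD = 100 - 31.77 = 68.23%

68.23%


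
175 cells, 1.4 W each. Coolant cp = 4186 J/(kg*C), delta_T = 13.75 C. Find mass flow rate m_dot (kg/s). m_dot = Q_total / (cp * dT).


Q_total = 175 * 1.4 = 245 W
m_dot = Q_total / (cp * dT) = 245 / (4186 * 13.75) = 0.004257 kg/s

0.004257 kg/s


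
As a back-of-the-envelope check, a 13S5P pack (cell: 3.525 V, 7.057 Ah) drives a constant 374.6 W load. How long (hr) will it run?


Step 1: E_pack = Ns * V_cell * Np * C_cell = 13 * 3.525 * 5 * 7.057 = 1616.9 Wh
Step 2: t = E_pack / P = 1616.9 / 374.6 = 4.316 hr

4.316 hr


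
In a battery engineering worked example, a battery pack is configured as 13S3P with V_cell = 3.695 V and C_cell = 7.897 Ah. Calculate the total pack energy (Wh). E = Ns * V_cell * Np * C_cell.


E = Ns * Vcell * Np * Ccell = 13 * 3.695 * 3 * 7.897 = 1138 Wh

1138 Wh


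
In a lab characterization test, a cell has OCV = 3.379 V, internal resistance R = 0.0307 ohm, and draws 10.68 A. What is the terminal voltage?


IR drop = 10.68 * 0.0307 = 0.32788 V
V = 3.379 - 0.32788 = 3.051 V

3.051 V


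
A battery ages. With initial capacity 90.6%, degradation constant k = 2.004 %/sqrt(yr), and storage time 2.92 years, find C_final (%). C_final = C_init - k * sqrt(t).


sqrt(t) = sqrt(2.92) = 1.7088
C_final = 90.6 - 2.004 * 1.7088 = 87.18%

87.18%


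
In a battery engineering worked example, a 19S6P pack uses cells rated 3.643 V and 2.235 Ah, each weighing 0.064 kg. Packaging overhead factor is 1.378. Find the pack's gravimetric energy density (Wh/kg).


Step 1: V_pack = 19 * 3.643 = 69.217 V
Step 2: C_pack = 6 * 2.235 = 13.41 Ah
Step 3: E_pack = V_pack * C_pack = 69.217 * 13.41 = 928.2 Wh
Step 4: m_pack = 19 * 6 * 0.064 * 1.378 = 10.054 kg
Step 5: ED = E_pack / m_pack = 928.2 / 10.054 = 92.32 Wh/kg

92.32 Wh/kg


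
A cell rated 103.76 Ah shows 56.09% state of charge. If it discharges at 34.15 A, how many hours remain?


Step 1: remaining = SOC/100 * C_total = 56.09/100 * 103.76 = 58.199 Ah
Step 2: t = remaining / I = 58.199 / 34.15 = 1.704 hr

1.704 hr


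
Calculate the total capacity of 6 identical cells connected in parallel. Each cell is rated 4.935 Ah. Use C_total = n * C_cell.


Parallel capacities add: 6 * 4.935 Ah = 29.61 Ah

29.61 Ah


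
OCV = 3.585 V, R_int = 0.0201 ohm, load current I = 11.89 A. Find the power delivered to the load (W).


Step 1: V_terminal = OCV - I*R = 3.585 - 11.89 * 0.0201 = 3.346 V
Step 2: P_out = V_terminal * I = 3.346 * 11.89 = 39.78 W

39.78 W


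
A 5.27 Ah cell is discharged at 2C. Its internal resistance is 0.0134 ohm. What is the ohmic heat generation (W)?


Step 1: I = C_rate * capacity = 2 * 5.27 = 10.54 A
Step 2: Q = I^2 * R = 10.54^2 * 0.0134 = 111.09 * 0.0134 = 1.489 W

1.489 W


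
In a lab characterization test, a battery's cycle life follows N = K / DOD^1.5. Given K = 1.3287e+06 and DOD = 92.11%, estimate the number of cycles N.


Step 1: DOD^1.5 = 92.11^1.5 = 884.02
Step 2: N = 1.3287e+06 / 884.02 = 1503 cycles

1503 cycles


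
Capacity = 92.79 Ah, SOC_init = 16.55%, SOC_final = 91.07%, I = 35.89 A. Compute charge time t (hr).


Step 1: dSOC = 91.07% - 16.55% = 74.52%
Step 2: delta_Ah = 92.79 * 74.52 / 100 = 69.147 Ah
Step 3: t = 69.147 / 35.89 = 1.927 hr

1.927 hr


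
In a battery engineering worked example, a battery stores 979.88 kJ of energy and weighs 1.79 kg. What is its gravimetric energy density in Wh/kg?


Convert: E = 979.88 kJ = 272.19 Wh
ED = E / m = 272.19 / 1.79 = 152.1 Wh/kg

152.1 Wh/kg


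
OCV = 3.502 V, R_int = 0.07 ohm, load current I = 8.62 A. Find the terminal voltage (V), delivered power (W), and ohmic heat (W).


Step 1: V_terminal = OCV - I*R = 3.502 - 8.62 * 0.07 = 2.8986 V
Step 2: P_out = V_terminal * I = 2.8986 * 8.62 = 24.99 W
Step 3: Q = I^2 * R = 8.62^2 * 0.07 = 5.201 W

V=2.8986 V, P=24.99 W, Q=5.201 W


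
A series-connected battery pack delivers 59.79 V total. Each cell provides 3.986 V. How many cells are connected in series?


Rearranging: n = V_pack / V_cell = 59.79 / 3.986 = 15 cells

15


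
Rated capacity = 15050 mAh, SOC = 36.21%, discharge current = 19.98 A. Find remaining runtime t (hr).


Convert: C_total = 15050 mAh = 15.05 Ah
Step 1: remaining = SOC/100 * C_total = 36.21/100 * 15.05 = 5.4496 Ah
Step 2: t = remaining / I = 5.4496 / 19.98 = 0.2728 hr

0.2728 hr


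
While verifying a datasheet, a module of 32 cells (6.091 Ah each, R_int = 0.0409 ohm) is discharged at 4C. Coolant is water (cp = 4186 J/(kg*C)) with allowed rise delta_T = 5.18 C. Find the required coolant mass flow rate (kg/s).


Step 1: I = 4 * 6.091 = 24.364 A
Step 2: Q_cell = I^2 * R = 24.364^2 * 0.0409 = 24.278 W
Step 3: Q_total = 32 * 24.278 = 776.9 W
Step 4: m_dot = Q_total / (cp * dT) = 776.9 / (4186 * 5.18) = 0.03583 kg/s

0.03583 kg/s


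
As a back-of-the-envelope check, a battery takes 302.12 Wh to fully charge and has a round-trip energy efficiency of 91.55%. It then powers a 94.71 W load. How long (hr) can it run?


Step 1: E_discharge = eta/100 * E_charge = 91.55/100 * 302.12 = 276.59 Wh
Step 2: t = E_discharge / P = 276.59 / 94.71 = 2.920 hr

2.920 hr


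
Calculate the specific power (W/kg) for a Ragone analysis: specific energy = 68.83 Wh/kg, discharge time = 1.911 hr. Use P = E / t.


Specific power = 68.83 Wh/kg / 1.911 hr = 36.02 W/kg

36.02 W/kg


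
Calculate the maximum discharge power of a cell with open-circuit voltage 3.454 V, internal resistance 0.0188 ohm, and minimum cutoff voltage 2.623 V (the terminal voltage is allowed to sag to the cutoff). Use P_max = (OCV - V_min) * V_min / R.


dV = OCV - V_min = 0.831 V (so I_max = dV / R)
P_max = dV * V_min / R = 0.831 * 2.623 / 0.0188 = 115.9 W

115.9 W


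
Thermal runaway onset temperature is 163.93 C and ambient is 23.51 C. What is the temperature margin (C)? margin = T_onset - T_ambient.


Safety margin = 163.93 C - 23.51 C = 140.42 C

140.42 C


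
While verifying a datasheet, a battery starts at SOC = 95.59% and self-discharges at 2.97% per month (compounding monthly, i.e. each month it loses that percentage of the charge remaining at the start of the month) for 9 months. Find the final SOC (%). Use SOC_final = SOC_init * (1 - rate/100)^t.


decay = (1 - 2.97/100)^9 = 0.76235
SOC_final = 95.59 * 0.76235 = 72.87%

72.87%


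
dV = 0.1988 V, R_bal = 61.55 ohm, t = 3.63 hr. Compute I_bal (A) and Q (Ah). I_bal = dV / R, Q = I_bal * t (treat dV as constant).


First, Ohm's law: I_bal = 0.1988 V / 61.55 ohm = 0.0032299 A
Then Q = I * t = 0.0032299 A * 3.63 hr = 0.01172 Ah

I=0.0032299 A, Q=0.01172 Ah


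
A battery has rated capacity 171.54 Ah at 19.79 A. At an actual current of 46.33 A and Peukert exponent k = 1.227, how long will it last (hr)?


Step 1: t_rated = C / I_rated = 171.54 / 19.79 = 8.668 hr
Step 2: ratio = 19.79 / 46.33 = 0.42715
Step 3: ratio^k = 0.42715^1.227 = 0.35215
Step 4: t = t_rated * ratio^k = 8.668 * 0.35215 = 3.052 hr

3.052 hr


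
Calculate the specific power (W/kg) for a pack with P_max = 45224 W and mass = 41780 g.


Convert: m = 41780 g = 41.78 kg
Specific power = 45224 W / 41.78 kg = 1082 W/kg

1082 W/kg


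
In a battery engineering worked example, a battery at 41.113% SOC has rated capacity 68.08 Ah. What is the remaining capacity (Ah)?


remaining = SOC / 100 * total = 41.113 / 100 * 68.08 = 27.99 Ah

27.99 Ah


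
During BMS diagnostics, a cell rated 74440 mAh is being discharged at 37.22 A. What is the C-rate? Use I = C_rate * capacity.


Convert: capacity = 74440 mAh = 74.44 Ah
Rearranging: C_rate = 37.22 / 74.44 = 0.5C

0.5C


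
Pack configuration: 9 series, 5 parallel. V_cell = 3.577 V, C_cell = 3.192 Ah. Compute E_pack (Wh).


E = Ns * Vcell * Np * Ccell = 9 * 3.577 * 5 * 3.192 = 513.8 Wh

513.8 Wh


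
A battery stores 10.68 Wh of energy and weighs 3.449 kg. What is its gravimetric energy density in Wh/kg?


ED = E / m = 10.68 / 3.449 = 3.097 Wh/kg

3.097 Wh/kg


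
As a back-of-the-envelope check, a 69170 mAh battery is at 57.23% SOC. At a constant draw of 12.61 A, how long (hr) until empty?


Convert: C_total = 69170 mAh = 69.17 Ah
Step 1: remaining = SOC/100 * C_total = 57.23/100 * 69.17 = 39.586 Ah
Step 2: t = remaining / I = 39.586 / 12.61 = 3.139 hr

3.139 hr


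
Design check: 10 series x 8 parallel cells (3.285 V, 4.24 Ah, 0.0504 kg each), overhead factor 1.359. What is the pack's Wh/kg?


Step 1: V_pack = 10 * 3.285 = 32.85 V
Step 2: C_pack = 8 * 4.24 = 33.92 Ah
Step 3: E_pack = V_pack * C_pack = 32.85 * 33.92 = 1114.3 Wh
Step 4: m_pack = 10 * 8 * 0.0504 * 1.359 = 5.4795 kg
Step 5: ED = E_pack / m_pack = 1114.3 / 5.4795 = 203.4 Wh/kg

203.4 Wh/kg


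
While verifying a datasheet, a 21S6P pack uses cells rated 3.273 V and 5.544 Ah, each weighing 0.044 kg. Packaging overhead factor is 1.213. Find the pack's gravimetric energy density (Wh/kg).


Step 1: V_pack = 21 * 3.273 = 68.733 V
Step 2: C_pack = 6 * 5.544 = 33.264 Ah
Step 3: E_pack = V_pack * C_pack = 68.733 * 33.264 = 2286.3 Wh
Step 4: m_pack = 21 * 6 * 0.044 * 1.213 = 6.7249 kg
Step 5: ED = E_pack / m_pack = 2286.3 / 6.7249 = 340.0 Wh/kg

340.0 Wh/kg


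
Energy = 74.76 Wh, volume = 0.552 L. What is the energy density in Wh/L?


ED = E / V = 74.76 / 0.552 = 135.4 Wh/L

135.4 Wh/L


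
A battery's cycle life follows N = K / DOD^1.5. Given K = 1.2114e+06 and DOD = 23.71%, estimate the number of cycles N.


Step 1: DOD^1.5 = 23.71^1.5 = 115.45
Step 2: N = 1.2114e+06 / 115.45 = 10490 cycles

10490 cycles


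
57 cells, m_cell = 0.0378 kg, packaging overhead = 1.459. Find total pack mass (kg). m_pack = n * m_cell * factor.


m_pack = n * m_cell * overhead = 57 * 0.0378 * 1.459 = 3.144 kg

3.144 kg


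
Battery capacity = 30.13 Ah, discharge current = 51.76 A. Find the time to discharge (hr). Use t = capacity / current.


t = capacity / current = 30.13 / 51.76 = 0.5821 hr

0.5821 hr


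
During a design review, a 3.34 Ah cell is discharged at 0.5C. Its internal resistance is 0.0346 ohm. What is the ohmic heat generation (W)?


Step 1: I = C_rate * capacity = 0.5 * 3.34 = 1.67 A
Step 2: Q = I^2 * R = 1.67^2 * 0.0346 = 2.7889 * 0.0346 = 0.09650 W

0.09650 W


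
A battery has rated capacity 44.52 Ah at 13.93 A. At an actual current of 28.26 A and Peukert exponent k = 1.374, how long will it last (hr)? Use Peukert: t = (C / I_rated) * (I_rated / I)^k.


Step 1: t_rated = C / I_rated = 44.52 / 13.93 = 3.196 hr
Step 2: ratio = 13.93 / 28.26 = 0.49292
Step 3: ratio^k = 0.49292^1.374 = 0.37833
Step 4: t = t_rated * ratio^k = 3.196 * 0.37833 = 1.209 hr

1.209 hr


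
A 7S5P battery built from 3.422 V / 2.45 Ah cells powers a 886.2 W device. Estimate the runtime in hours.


Step 1: E_pack = Ns * V_cell * Np * C_cell = 7 * 3.422 * 5 * 2.45 = 293.44 Wh
Step 2: t = E_pack / P = 293.44 / 886.2 = 0.3311 hr

0.3311 hr


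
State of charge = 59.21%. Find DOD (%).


DOD = 100 - SOC = 100 - 59.21 = 40.79%

40.79%


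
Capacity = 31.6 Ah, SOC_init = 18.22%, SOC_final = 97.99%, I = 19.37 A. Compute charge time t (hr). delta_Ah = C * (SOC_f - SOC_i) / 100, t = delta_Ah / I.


delta_Ah = 31.6 * (97.99 - 18.22) / 100 = 25.207 Ah
t = delta_Ah / I = 25.207 / 19.37 = 1.301 hr

1.301 hr


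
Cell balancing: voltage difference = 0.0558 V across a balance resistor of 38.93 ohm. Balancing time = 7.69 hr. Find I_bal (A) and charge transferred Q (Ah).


I_bal = dV / R = 0.0558 / 38.93 = 0.0014333 A
Q = I_bal * t = 0.0014333 * 7.69 = 0.01102 Ah

I=0.0014333 A, Q=0.01102 Ah


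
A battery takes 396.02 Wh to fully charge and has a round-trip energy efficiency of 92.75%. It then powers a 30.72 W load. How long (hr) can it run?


Step 1: E_discharge = eta/100 * E_charge = 92.75/100 * 396.02 = 367.31 Wh
Step 2: t = E_discharge / P = 367.31 / 30.72 = 11.96 hr

11.96 hr


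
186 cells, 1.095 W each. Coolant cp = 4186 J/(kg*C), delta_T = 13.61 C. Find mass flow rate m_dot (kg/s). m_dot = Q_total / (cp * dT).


Q_total = 186 * 1.095 = 203.67 W
m_dot = Q_total / (cp * dT) = 203.67 / (4186 * 13.61) = 0.003575 kg/s

0.003575 kg/s


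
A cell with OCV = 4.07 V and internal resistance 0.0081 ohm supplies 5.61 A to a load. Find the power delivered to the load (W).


Step 1: V_terminal = OCV - I*R = 4.07 - 5.61 * 0.0081 = 4.0246 V
Step 2: P_out = V_terminal * I = 4.0246 * 5.61 = 22.58 W

22.58 W


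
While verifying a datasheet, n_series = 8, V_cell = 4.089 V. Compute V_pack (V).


With 8 cells in series at 4.089 V each, V_pack = 32.712 V

32.712 V


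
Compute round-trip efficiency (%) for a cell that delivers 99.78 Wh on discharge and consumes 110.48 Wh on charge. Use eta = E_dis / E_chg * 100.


eta_e = E_dis / E_chg * 100 = 99.78 / 110.48 * 100 = 90.31%

90.31%


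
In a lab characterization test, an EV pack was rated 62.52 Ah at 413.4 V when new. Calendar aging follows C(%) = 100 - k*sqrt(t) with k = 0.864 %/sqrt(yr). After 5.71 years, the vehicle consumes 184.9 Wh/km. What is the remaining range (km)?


Step 1: capacity retention = 100 - 0.864 * sqrt(5.71) = 100 - 0.864 * 2.3896 = 97.935%
Step 2: C_now = 62.52 * 97.935/100 = 61.229 Ah
Step 3: E_pack = V * C_now = 413.4 * 61.229 = 25312 Wh
Step 4: range = E_pack / consumption = 25312 / 184.9 = 136.9 km

136.9 km


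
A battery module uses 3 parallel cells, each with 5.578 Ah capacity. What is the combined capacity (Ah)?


Parallel capacities add: 3 * 5.578 Ah = 16.734 Ah

16.734 Ah


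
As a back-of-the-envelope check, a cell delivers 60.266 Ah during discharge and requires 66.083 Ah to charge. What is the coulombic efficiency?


Coulombic efficiency = 60.266/66.083 * 100% = 91.20%

91.20%


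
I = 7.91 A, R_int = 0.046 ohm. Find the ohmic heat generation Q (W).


Q = I^2 * R = 7.91^2 * 0.046 = 2.878 W

2.878 W


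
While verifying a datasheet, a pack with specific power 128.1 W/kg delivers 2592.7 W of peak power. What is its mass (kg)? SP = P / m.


m = P / SP = 2592.7 / 128.1 = 20.24 kg

20.24 kg


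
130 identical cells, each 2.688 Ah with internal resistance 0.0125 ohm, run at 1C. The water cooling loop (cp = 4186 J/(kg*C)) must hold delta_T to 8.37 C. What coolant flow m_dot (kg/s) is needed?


Step 1: I = 1 * 2.688 = 2.688 A
Step 2: Q_cell = I^2 * R = 2.688^2 * 0.0125 = 0.090317 W
Step 3: Q_total = 130 * 0.090317 = 11.741 W
Step 4: m_dot = Q_total / (cp * dT) = 11.741 / (4186 * 8.37) = 3.351e-04 kg/s

3.351e-04 kg/s


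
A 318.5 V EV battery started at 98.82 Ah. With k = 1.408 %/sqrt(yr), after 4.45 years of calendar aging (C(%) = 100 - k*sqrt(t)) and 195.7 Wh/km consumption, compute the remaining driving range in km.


Step 1: capacity retention = 100 - 1.408 * sqrt(4.45) = 100 - 1.408 * 2.1095 = 97.03%
Step 2: C_now = 98.82 * 97.03/100 = 95.885 Ah
Step 3: E_pack = V * C_now = 318.5 * 95.885 = 30539 Wh
Step 4: range = E_pack / consumption = 30539 / 195.7 = 156.1 km

156.1 km


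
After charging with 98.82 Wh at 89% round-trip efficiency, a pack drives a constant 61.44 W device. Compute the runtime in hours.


Step 1: E_discharge = eta/100 * E_charge = 89/100 * 98.82 = 87.95 Wh
Step 2: t = E_discharge / P = 87.95 / 61.44 = 1.431 hr

1.431 hr


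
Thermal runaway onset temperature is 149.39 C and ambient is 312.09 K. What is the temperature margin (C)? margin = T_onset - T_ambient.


Convert: T_ambient = 312.09 K = 38.94 C
margin = 149.39 - 38.94 = 110.45 C

110.45 C


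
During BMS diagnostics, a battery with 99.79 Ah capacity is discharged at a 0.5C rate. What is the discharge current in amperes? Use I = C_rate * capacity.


I = C_rate * capacity = 0.5 * 99.79 = 49.895 A

49.895 A


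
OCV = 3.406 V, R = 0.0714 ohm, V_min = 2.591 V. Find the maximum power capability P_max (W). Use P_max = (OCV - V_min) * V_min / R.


P_max = (OCV - V_min) * V_min / R = (3.406 - 2.591) * 2.591 / 0.0714 = 0.815 * 2.591 / 0.0714 = 29.58 W

29.58 W


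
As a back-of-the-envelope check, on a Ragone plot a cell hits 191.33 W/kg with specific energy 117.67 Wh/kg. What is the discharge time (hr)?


t = E / P = 117.67 / 191.33 = 0.6150 hr

0.6150 hr


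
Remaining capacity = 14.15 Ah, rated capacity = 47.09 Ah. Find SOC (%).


SOC% = 14.15 / 47.09 * 100 = 30.05%

30.05%


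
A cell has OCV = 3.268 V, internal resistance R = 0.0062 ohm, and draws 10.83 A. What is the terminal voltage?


IR drop = 10.83 * 0.0062 = 0.067146 V
V = 3.268 - 0.067146 = 3.201 V

3.201 V


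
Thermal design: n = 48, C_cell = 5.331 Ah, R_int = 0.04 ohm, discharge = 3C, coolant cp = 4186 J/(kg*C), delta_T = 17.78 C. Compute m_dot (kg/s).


Step 1: I = 3 * 5.331 = 15.993 A
Step 2: Q_cell = I^2 * R = 15.993^2 * 0.04 = 10.231 W
Step 3: Q_total = 48 * 10.231 = 491.09 W
Step 4: m_dot = Q_total / (cp * dT) = 491.09 / (4186 * 17.78) = 0.006598 kg/s

0.006598 kg/s


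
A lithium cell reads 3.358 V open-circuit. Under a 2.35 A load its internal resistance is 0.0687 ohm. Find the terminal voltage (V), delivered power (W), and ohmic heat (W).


Step 1: V_terminal = OCV - I*R = 3.358 - 2.35 * 0.0687 = 3.1966 V
Step 2: P_out = V_terminal * I = 3.1966 * 2.35 = 7.512 W
Step 3: Q = I^2 * R = 2.35^2 * 0.0687 = 0.3794 W

V=3.1966 V, P=7.512 W, Q=0.3794 W


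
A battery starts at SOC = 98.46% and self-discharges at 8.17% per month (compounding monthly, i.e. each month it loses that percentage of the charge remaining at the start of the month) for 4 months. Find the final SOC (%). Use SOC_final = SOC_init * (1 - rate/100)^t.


Monthly retention factor = 1 - 8.17/100 = 0.9183
Over 4 months: factor^4 = 0.71111
SOC_final = 98.46 * 0.71111 = 70.02%

70.02%


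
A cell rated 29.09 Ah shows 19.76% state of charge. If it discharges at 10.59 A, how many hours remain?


Step 1: remaining = SOC/100 * C_total = 19.76/100 * 29.09 = 5.7482 Ah
Step 2: t = remaining / I = 5.7482 / 10.59 = 0.5428 hr

0.5428 hr


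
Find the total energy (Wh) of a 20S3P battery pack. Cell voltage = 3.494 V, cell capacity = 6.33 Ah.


V_pack = 20 * 3.494 = 69.88 V
C_pack = 3 * 6.33 = 18.99 Ah
E = V_pack * C_pack = 69.88 * 18.99 = 1327 Wh

1327 Wh


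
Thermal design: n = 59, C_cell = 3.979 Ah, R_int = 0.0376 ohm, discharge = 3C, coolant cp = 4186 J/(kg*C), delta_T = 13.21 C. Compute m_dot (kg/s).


Step 1: I = 3 * 3.979 = 11.937 A
Step 2: Q_cell = I^2 * R = 11.937^2 * 0.0376 = 5.3577 W
Step 3: Q_total = 59 * 5.3577 = 316.1 W
Step 4: m_dot = Q_total / (cp * dT) = 316.1 / (4186 * 13.21) = 0.005716 kg/s

0.005716 kg/s


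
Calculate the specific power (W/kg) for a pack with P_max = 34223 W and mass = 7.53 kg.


Specific power = 34223 W / 7.53 kg = 4545 W/kg

4545 W/kg


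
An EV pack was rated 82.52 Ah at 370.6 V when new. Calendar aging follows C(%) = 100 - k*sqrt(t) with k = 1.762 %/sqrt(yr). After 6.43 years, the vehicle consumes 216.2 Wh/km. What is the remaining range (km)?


Step 1: capacity retention = 100 - 1.762 * sqrt(6.43) = 100 - 1.762 * 2.5357 = 95.532%
Step 2: C_now = 82.52 * 95.532/100 = 78.833 Ah
Step 3: E_pack = V * C_now = 370.6 * 78.833 = 29216 Wh
Step 4: range = E_pack / consumption = 29216 / 216.2 = 135.1 km

135.1 km


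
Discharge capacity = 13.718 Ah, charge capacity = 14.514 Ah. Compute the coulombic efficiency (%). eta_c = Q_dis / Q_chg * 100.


eta_c = Q_dis / Q_chg * 100 = 13.718 / 14.514 * 100 = 94.52%

94.52%


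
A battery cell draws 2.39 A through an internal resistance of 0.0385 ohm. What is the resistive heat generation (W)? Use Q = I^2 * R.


Q = I^2 * R = 2.39^2 * 0.0385 = 0.2199 W

0.2199 W


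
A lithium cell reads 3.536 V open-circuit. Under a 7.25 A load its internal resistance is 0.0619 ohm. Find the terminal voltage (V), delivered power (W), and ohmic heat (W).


Step 1: V_terminal = OCV - I*R = 3.536 - 7.25 * 0.0619 = 3.0872 V
Step 2: P_out = V_terminal * I = 3.0872 * 7.25 = 22.38 W
Step 3: Q = I^2 * R = 7.25^2 * 0.0619 = 3.254 W

V=3.0872 V, P=22.38 W, Q=3.254 W


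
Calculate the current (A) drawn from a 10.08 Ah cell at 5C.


At 5C: I = 5 * 10.08 Ah = 50.4 A

50.4 A


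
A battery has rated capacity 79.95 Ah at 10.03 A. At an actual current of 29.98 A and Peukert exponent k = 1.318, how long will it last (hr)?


t_rated = C / I_rated = 79.95 / 10.03 = 7.9711 hr
(I_rated/I)^k = (0.33456)^1.318 = 0.23619
t = t_rated * (I_rated/I)^k = 7.9711 * 0.23619 = 1.883 hr

1.883 hr


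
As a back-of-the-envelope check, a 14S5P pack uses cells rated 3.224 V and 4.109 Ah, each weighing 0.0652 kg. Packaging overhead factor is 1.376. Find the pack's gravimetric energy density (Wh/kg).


Step 1: V_pack = 14 * 3.224 = 45.136 V
Step 2: C_pack = 5 * 4.109 = 20.545 Ah
Step 3: E_pack = V_pack * C_pack = 45.136 * 20.545 = 927.32 Wh
Step 4: m_pack = 14 * 5 * 0.0652 * 1.376 = 6.2801 kg
Step 5: ED = E_pack / m_pack = 927.32 / 6.2801 = 147.7 Wh/kg

147.7 Wh/kg


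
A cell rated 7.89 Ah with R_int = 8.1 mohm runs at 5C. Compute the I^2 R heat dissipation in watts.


Convert: R = 8.1 mohm = 0.0081 ohm
Step 1: I = C_rate * capacity = 5 * 7.89 = 39.45 A
Step 2: Q = I^2 * R = 39.45^2 * 0.0081 = 1556.3 * 0.0081 = 12.61 W

12.61 W


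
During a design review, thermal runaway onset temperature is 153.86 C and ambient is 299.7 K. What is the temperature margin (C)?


Convert: T_ambient = 299.7 K = 26.55 C
margin = 153.86 - 26.55 = 127.31 C

127.31 C


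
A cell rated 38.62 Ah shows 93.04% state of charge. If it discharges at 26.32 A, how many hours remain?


Step 1: remaining = SOC/100 * C_total = 93.04/100 * 38.62 = 35.932 Ah
Step 2: t = remaining / I = 35.932 / 26.32 = 1.365 hr

1.365 hr


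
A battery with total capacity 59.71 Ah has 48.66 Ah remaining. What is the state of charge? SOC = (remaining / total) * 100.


SOC = (remaining / total) * 100 = (48.66 / 59.71) * 100 = 81.49%

81.49%


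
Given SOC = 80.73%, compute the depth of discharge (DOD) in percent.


DOD = 100 - SOC = 100 - 80.73 = 19.27%

19.27%


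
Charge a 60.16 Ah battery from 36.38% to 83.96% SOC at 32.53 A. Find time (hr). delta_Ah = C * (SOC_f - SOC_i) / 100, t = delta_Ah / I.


delta_Ah = 60.16 * (83.96 - 36.38) / 100 = 28.624 Ah
t = delta_Ah / I = 28.624 / 32.53 = 0.8799 hr

0.8799 hr


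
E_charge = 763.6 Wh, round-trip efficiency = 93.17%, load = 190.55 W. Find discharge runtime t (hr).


Step 1: E_discharge = eta/100 * E_charge = 93.17/100 * 763.6 = 711.45 Wh
Step 2: t = E_discharge / P = 711.45 / 190.55 = 3.734 hr

3.734 hr


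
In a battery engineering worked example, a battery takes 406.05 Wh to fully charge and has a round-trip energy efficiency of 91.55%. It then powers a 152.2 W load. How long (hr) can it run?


Step 1: E_discharge = eta/100 * E_charge = 91.55/100 * 406.05 = 371.74 Wh
Step 2: t = E_discharge / P = 371.74 / 152.2 = 2.442 hr

2.442 hr


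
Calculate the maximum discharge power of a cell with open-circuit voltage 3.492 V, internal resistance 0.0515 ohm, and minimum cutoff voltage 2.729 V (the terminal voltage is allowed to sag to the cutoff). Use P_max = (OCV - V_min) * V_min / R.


P_max = (OCV - V_min) * V_min / R = (3.492 - 2.729) * 2.729 / 0.0515 = 0.763 * 2.729 / 0.0515 = 40.43 W

40.43 W


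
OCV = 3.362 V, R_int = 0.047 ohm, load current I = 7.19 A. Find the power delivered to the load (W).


Step 1: V_terminal = OCV - I*R = 3.362 - 7.19 * 0.047 = 3.0241 V
Step 2: P_out = V_terminal * I = 3.0241 * 7.19 = 21.74 W

21.74 W


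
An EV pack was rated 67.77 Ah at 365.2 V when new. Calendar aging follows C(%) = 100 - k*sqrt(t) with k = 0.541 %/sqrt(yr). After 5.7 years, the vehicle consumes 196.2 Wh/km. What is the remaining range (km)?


Step 1: capacity retention = 100 - 0.541 * sqrt(5.7) = 100 - 0.541 * 2.3875 = 98.708%
Step 2: C_now = 67.77 * 98.708/100 = 66.894 Ah
Step 3: E_pack = V * C_now = 365.2 * 66.894 = 24430 Wh
Step 4: range = E_pack / consumption = 24430 / 196.2 = 124.5 km

124.5 km


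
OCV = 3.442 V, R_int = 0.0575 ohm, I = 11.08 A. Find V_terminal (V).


V = OCV - I*R = 3.442 - 11.08 * 0.0575 = 2.805 V

2.805 V


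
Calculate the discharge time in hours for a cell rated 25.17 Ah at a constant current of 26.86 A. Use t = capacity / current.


Runtime = 25.17 Ah / 26.86 A = 0.9371 hr

0.9371 hr


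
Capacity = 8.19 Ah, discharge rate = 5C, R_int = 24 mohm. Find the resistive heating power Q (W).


Convert: R = 24 mohm = 0.024 ohm
Step 1: I = C_rate * capacity = 5 * 8.19 = 40.95 A
Step 2: Q = I^2 * R = 40.95^2 * 0.024 = 1676.9 * 0.024 = 40.25 W

40.25 W


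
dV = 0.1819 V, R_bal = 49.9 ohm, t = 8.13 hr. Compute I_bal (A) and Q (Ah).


First, Ohm's law: I_bal = 0.1819 V / 49.9 ohm = 0.0036453 A
Then Q = I * t = 0.0036453 A * 8.13 hr = 0.02964 Ah

I=0.0036453 A, Q=0.02964 Ah


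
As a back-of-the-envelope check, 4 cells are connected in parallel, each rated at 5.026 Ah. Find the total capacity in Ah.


Parallel capacities add: 4 * 5.026 Ah = 20.104 Ah

20.104 Ah


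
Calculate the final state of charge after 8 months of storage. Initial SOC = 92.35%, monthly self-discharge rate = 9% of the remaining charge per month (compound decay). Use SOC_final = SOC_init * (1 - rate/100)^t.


decay = (1 - 9/100)^8 = 0.47025
SOC_final = 92.35 * 0.47025 = 43.43%

43.43%


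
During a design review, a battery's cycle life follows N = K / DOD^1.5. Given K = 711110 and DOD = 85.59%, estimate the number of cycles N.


Step 1: DOD^1.5 = 85.59^1.5 = 791.83
Step 2: N = 711110 / 791.83 = 898.1 cycles

898.1 cycles


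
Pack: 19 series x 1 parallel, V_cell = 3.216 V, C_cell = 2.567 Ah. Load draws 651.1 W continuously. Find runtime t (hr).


Step 1: E_pack = Ns * V_cell * Np * C_cell = 19 * 3.216 * 1 * 2.567 = 156.85 Wh
Step 2: t = E_pack / P = 156.85 / 651.1 = 0.2409 hr

0.2409 hr


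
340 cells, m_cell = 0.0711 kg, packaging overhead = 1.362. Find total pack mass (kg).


Cell mass sum = 340 * 0.0711 = 24.174 kg
With overhead 1.362: m_pack = 24.174 * 1.362 = 32.92 kg

32.92 kg


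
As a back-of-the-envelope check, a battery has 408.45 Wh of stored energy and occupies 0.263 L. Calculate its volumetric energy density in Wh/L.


Volumetric ED = 408.45 Wh / 0.263 L = 1553 Wh/L

1553 Wh/L


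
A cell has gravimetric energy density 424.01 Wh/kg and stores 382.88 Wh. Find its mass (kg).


m = E / ED = 382.88 / 424.01 = 0.9030 kg

0.9030 kg


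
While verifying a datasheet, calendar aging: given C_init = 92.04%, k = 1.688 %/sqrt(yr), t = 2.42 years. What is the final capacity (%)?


Step 1: sqrt(2.42 yr) = 1.5556
Step 2: drop = 1.688 * 1.5556 = 2.6259
Step 3: C_final = 92.04 - 2.6259 = 89.41%

89.41%


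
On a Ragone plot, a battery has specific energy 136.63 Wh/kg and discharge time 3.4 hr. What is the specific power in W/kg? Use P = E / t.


P_specific = E / t = 136.63 / 3.4 = 40.19 W/kg

40.19 W/kg


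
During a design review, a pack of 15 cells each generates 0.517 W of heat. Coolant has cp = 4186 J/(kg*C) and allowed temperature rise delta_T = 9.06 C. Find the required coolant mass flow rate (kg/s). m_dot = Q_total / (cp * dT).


Step 1: Total heat Q = 15 * 0.517 W = 7.755 W
Step 2: denom = cp * dT = 4186 * 9.06 = 37925
Step 3: m_dot = 7.755 / 37925 = 2.045e-04 kg/s

2.045e-04 kg/s


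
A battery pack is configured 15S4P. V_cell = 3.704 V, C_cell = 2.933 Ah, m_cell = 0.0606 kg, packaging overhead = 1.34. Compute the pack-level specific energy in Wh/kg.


Step 1: V_pack = 15 * 3.704 = 55.56 V
Step 2: C_pack = 4 * 2.933 = 11.732 Ah
Step 3: E_pack = V_pack * C_pack = 55.56 * 11.732 = 651.83 Wh
Step 4: m_pack = 15 * 4 * 0.0606 * 1.34 = 4.8722 kg
Step 5: ED = E_pack / m_pack = 651.83 / 4.8722 = 133.8 Wh/kg

133.8 Wh/kg


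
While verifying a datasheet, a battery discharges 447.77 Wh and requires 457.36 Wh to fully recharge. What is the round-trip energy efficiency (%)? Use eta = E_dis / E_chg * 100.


eta_e = E_dis / E_chg * 100 = 447.77 / 457.36 * 100 = 97.90%

97.90%


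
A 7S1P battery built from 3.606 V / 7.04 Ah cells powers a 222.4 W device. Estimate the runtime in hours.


Step 1: E_pack = Ns * V_cell * Np * C_cell = 7 * 3.606 * 1 * 7.04 = 177.7 Wh
Step 2: t = E_pack / P = 177.7 / 222.4 = 0.7990 hr

0.7990 hr


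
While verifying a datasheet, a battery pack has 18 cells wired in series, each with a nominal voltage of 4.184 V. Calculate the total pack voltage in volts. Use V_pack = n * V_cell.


Series voltages add: 18 * 4.184 V = 75.312 V

75.312 V


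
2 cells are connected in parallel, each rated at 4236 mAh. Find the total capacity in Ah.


Convert: C_cell = 4236 mAh = 4.236 Ah
C_total = 2 * 4.236 = 8.472 Ah

8.472 Ah


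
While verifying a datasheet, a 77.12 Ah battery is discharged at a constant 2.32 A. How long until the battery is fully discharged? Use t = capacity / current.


Runtime = 77.12 Ah / 2.32 A = 33.24 hr

33.24 hr


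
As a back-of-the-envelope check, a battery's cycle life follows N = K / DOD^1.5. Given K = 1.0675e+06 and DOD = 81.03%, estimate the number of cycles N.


DOD^1.5 = 729.41
N = K / DOD^1.5 = 1.0675e+06 / 729.41 = 1464

1464 cycles


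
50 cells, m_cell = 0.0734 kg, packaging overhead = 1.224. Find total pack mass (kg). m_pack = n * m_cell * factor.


Cell mass sum = 50 * 0.0734 = 3.67 kg
With overhead 1.224: m_pack = 3.67 * 1.224 = 4.492 kg

4.492 kg


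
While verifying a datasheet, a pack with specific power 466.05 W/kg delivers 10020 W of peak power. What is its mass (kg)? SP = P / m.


m = P / SP = 10020 / 466.05 = 21.50 kg

21.50 kg


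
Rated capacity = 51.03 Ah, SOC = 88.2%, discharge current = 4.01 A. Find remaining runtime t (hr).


Step 1: remaining = SOC/100 * C_total = 88.2/100 * 51.03 = 45.008 Ah
Step 2: t = remaining / I = 45.008 / 4.01 = 11.22 hr

11.22 hr


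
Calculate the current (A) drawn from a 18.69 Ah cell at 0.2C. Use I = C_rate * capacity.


At 0.2C: I = 0.2 * 18.69 Ah = 3.738 A

3.738 A


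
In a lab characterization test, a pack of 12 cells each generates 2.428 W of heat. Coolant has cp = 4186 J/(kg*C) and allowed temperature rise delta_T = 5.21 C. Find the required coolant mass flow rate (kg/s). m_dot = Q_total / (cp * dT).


Q_total = 12 * 2.428 = 29.136 W
m_dot = Q_total / (cp * dT) = 29.136 / (4186 * 5.21) = 0.001336 kg/s

0.001336 kg/s


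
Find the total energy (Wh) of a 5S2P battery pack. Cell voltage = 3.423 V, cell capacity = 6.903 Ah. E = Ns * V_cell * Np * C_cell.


V_pack = 5 * 3.423 = 17.115 V
C_pack = 2 * 6.903 = 13.806 Ah
E = V_pack * C_pack = 17.115 * 13.806 = 236.3 Wh

236.3 Wh


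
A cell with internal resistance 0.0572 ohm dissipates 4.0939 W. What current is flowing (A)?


I = sqrt(Q / R) = sqrt(4.0939 / 0.0572) = sqrt(71.572) = 8.460 A

8.460 A


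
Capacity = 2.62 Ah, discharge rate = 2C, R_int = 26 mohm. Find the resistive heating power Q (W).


Convert: R = 26 mohm = 0.026 ohm
Step 1: I = C_rate * capacity = 2 * 2.62 = 5.24 A
Step 2: Q = I^2 * R = 5.24^2 * 0.026 = 27.458 * 0.026 = 0.7139 W

0.7139 W


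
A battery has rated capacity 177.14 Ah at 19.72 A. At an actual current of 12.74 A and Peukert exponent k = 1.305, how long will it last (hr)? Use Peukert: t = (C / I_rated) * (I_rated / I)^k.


Step 1: t_rated = C / I_rated = 177.14 / 19.72 = 8.9828 hr
Step 2: ratio = 19.72 / 12.74 = 1.5479
Step 3: ratio^k = 1.5479^1.305 = 1.7685
Step 4: t = t_rated * ratio^k = 8.9828 * 1.7685 = 15.89 hr

15.89 hr


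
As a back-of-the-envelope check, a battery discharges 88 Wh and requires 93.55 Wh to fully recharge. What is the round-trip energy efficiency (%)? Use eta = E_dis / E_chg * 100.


Round-trip efficiency = 88/93.55 * 100% = 94.07%

94.07%


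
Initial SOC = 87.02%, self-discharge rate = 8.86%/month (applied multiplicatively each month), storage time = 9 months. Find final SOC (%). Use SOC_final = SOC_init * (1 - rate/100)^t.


decay = (1 - 8.86/100)^9 = 0.43389
SOC_final = 87.02 * 0.43389 = 37.76%

37.76%


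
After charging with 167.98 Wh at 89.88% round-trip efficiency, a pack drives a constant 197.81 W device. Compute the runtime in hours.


Step 1: E_discharge = eta/100 * E_charge = 89.88/100 * 167.98 = 150.98 Wh
Step 2: t = E_discharge / P = 150.98 / 197.81 = 0.7633 hr

0.7633 hr


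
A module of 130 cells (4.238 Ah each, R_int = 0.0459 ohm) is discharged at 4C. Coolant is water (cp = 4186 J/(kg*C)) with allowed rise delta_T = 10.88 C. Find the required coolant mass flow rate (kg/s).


Step 1: I = 4 * 4.238 = 16.952 A
Step 2: Q_cell = I^2 * R = 16.952^2 * 0.0459 = 13.19 W
Step 3: Q_total = 130 * 13.19 = 1714.7 W
Step 4: m_dot = Q_total / (cp * dT) = 1714.7 / (4186 * 10.88) = 0.03765 kg/s

0.03765 kg/s


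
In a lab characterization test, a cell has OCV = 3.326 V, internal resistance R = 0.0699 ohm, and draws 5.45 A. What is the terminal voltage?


V = OCV - I*R = 3.326 - 5.45 * 0.0699 = 2.945 V

2.945 V


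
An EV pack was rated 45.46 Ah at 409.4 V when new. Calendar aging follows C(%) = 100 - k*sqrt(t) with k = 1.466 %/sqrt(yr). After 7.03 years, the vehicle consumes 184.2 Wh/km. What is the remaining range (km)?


Step 1: capacity retention = 100 - 1.466 * sqrt(7.03) = 100 - 1.466 * 2.6514 = 96.113%
Step 2: C_now = 45.46 * 96.113/100 = 43.693 Ah
Step 3: E_pack = V * C_now = 409.4 * 43.693 = 17888 Wh
Step 4: range = E_pack / consumption = 17888 / 184.2 = 97.11 km

97.11 km


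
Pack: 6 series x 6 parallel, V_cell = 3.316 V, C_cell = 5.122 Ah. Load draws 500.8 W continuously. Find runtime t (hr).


Step 1: E_pack = Ns * V_cell * Np * C_cell = 6 * 3.316 * 6 * 5.122 = 611.44 Wh
Step 2: t = E_pack / P = 611.44 / 500.8 = 1.221 hr

1.221 hr


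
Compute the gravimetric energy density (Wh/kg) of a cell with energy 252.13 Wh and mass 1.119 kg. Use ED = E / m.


ED = E / m = 252.13 / 1.119 = 225.3 Wh/kg

225.3 Wh/kg
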